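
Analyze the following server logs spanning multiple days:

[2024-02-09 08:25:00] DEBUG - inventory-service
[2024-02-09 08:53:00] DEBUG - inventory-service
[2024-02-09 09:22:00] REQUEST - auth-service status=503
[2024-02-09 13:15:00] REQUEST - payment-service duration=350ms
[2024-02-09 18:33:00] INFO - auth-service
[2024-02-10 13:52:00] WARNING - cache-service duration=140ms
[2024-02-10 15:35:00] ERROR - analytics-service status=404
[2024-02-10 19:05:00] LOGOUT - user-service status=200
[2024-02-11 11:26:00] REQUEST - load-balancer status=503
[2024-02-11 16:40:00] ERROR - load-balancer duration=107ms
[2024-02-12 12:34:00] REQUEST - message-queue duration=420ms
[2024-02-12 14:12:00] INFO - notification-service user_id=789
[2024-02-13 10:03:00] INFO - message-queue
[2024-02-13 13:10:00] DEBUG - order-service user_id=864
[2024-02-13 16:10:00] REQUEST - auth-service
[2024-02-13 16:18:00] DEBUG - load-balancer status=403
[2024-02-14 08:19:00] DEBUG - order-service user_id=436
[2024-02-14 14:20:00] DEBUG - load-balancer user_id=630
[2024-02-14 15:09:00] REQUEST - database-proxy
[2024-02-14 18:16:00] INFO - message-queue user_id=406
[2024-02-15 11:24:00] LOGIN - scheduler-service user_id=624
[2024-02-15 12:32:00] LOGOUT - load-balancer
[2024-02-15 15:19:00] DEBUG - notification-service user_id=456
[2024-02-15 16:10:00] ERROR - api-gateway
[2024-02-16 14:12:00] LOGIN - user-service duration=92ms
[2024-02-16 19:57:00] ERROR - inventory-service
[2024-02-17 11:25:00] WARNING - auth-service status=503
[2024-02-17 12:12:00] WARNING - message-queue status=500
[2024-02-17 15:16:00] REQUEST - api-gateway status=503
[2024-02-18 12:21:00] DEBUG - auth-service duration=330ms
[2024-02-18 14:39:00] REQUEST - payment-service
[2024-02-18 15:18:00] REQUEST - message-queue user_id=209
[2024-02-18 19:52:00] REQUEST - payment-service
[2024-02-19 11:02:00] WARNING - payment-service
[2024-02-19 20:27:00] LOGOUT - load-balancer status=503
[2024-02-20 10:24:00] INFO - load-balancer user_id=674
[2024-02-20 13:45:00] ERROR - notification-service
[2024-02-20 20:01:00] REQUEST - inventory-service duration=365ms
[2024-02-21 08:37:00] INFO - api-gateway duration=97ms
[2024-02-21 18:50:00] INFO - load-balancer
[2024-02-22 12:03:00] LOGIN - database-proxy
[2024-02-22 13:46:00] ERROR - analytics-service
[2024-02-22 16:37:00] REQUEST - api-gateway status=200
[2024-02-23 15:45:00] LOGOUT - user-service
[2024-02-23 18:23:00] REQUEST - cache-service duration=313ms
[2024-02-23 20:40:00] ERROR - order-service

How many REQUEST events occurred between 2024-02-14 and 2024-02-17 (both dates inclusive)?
2

To filter by date range:

1. Date range: 2024-02-14 through 2024-02-17, both dates inclusive
2. Filter for REQUEST events whose date falls in this range
3. Count matching events: 2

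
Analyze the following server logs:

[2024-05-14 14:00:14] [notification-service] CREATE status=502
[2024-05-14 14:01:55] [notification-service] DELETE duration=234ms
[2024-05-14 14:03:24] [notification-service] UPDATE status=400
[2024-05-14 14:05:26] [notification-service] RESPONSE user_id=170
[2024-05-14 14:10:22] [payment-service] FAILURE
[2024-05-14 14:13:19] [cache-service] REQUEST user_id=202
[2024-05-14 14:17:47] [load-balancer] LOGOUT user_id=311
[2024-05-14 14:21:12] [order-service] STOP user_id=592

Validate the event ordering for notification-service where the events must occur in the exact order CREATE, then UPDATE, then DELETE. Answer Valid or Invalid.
Invalid

To validate ordering:

1. Required order: CREATE → UPDATE → DELETE
2. Rule: the events must occur in the exact order CREATE, then UPDATE, then DELETE
3. Check actual order of events for notification-service
4. Result: Invalid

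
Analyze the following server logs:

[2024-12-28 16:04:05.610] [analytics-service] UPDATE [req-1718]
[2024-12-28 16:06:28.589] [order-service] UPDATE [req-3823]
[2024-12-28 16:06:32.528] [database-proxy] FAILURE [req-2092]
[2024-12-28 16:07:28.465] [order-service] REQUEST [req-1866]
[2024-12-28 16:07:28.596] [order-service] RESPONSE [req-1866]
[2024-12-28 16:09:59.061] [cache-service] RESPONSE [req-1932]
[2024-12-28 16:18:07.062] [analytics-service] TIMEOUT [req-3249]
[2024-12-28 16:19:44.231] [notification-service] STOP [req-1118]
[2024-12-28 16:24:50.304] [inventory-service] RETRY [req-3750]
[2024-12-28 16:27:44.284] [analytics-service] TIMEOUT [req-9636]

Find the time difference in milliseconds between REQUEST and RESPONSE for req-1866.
131

To calculate latency:

1. Find REQUEST with id req-1866: 2024-12-28 16:07:28.465
2. Find RESPONSE with id req-1866: 2024-12-28 16:07:28.596
3. Latency: 2024-12-28 16:07:28.596 - 2024-12-28 16:07:28.465 = 131ms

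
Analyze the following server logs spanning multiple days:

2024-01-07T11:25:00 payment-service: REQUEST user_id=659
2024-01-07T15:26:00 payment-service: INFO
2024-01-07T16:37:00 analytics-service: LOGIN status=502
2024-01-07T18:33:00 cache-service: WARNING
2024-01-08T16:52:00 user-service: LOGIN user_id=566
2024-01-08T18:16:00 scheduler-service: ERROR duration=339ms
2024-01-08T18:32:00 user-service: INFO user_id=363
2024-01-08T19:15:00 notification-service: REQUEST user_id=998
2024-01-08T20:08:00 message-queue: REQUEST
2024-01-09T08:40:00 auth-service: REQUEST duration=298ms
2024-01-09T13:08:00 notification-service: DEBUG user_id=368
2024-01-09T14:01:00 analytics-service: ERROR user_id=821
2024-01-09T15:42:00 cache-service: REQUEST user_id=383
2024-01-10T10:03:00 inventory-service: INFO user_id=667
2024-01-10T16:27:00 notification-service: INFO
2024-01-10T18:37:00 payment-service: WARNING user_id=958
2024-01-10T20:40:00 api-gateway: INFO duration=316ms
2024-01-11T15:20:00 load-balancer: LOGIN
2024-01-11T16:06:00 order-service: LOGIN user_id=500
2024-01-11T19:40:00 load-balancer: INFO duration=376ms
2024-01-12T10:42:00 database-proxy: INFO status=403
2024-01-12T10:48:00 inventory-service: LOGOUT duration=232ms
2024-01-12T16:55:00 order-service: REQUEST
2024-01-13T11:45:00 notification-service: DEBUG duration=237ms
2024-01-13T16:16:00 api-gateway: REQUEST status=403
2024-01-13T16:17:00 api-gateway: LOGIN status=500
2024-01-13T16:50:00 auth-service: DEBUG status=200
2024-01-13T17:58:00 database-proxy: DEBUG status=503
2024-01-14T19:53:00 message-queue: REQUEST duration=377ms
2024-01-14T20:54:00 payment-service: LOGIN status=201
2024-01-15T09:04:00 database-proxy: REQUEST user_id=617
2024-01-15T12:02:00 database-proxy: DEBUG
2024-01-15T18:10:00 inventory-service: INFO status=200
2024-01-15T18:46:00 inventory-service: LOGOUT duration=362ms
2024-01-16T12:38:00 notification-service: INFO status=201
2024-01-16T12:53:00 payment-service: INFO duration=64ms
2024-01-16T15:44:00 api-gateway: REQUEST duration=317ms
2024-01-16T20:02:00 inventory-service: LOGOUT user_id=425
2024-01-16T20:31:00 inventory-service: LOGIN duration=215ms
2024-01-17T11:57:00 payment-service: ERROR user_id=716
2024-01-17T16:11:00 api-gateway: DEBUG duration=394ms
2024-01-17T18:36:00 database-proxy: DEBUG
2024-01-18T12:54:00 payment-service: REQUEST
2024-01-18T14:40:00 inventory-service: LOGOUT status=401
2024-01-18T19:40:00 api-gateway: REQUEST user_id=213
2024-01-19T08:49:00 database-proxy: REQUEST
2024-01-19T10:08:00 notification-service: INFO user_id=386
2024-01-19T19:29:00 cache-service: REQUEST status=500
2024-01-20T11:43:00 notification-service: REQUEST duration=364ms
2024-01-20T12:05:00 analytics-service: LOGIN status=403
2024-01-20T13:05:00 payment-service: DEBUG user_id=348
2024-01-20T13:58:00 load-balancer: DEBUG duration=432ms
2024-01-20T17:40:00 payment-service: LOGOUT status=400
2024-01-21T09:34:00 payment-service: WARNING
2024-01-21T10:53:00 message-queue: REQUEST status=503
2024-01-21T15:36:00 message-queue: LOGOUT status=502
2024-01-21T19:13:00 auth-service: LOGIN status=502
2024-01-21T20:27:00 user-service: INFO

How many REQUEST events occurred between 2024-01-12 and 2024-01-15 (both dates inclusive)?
4

To filter by date range:

1. Date range: 2024-01-12 through 2024-01-15, both dates inclusive
2. Filter for REQUEST events whose date falls in this range
3. Count matching events: 4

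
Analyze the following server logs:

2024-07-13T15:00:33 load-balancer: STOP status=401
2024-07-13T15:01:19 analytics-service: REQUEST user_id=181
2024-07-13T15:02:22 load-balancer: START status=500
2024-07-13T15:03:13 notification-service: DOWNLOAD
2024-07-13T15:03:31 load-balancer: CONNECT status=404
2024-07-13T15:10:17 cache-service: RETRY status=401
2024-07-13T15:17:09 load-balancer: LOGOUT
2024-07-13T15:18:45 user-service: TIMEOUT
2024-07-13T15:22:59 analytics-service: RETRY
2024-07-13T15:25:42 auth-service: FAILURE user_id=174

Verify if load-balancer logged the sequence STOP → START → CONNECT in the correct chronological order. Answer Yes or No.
Yes

To verify sequence order:

1. Find all events in sequence STOP → START → CONNECT for load-balancer
2. Extract their timestamps
3. Check if timestamps are in ascending order
4. Result: Yes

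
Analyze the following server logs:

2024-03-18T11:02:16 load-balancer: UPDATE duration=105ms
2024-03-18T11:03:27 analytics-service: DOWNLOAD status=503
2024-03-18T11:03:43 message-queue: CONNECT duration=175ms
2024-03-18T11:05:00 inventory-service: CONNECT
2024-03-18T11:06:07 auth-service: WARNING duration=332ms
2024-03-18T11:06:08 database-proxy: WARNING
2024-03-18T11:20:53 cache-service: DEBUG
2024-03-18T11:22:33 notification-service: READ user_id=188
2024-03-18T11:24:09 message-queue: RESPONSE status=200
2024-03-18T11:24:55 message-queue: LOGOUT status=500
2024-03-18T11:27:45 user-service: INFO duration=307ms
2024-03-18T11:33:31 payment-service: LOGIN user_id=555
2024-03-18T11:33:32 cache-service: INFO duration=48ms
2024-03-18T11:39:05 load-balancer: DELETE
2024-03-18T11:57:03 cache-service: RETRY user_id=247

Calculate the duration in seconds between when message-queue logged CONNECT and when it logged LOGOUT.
1272

To find the time between events:

1. Locate the first CONNECT event for message-queue: 2024-03-18T11:03:43
2. Locate the first LOGOUT event for message-queue: 2024-03-18T11:24:55
3. Calculate the difference: 2024-03-18T11:24:55 - 2024-03-18T11:03:43 = 1272 seconds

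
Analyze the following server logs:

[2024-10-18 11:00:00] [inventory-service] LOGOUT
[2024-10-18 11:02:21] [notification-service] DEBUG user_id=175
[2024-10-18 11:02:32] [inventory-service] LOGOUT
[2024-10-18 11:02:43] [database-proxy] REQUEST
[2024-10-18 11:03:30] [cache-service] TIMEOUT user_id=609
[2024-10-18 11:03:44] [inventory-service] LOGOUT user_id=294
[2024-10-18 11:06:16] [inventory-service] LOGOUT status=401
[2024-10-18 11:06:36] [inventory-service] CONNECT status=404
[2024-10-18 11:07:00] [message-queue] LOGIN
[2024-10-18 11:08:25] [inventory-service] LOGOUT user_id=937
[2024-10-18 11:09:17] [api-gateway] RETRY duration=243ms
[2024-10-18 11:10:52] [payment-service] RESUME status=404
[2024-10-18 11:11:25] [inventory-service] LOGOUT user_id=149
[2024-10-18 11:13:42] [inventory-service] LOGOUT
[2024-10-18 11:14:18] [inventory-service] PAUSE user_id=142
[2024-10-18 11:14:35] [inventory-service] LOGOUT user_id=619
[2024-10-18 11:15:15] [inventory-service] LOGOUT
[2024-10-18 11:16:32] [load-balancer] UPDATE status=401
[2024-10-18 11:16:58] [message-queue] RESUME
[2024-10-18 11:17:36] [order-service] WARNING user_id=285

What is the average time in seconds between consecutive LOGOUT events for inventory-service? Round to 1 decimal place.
114.4

To calculate average interval:

1. Find all LOGOUT events for inventory-service in order
2. Calculate time gaps between consecutive events
3. Compute mean of gaps: 915 / 8 = 114.4 seconds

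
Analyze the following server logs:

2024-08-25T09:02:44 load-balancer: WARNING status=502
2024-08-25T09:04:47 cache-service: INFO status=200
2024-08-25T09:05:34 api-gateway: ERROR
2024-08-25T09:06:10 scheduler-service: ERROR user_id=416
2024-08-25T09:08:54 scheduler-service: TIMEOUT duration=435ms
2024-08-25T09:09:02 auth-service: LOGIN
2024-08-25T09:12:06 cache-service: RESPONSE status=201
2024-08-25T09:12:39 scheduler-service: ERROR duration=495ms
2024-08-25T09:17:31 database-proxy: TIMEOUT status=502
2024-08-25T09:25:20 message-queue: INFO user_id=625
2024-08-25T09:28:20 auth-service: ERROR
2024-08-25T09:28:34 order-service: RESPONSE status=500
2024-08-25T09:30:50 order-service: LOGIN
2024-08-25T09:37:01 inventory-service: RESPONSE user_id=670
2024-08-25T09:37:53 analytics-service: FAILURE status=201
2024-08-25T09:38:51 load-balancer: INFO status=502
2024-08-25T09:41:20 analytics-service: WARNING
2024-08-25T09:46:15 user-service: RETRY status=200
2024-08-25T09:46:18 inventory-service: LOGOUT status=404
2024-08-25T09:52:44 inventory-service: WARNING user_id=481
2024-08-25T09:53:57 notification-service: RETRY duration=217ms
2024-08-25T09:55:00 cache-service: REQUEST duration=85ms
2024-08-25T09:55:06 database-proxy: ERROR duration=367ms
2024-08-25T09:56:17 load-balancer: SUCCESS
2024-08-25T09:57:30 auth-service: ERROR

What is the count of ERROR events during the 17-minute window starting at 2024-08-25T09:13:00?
1

To count events in the time window:

1. Window boundaries: 2024-08-25T09:13:00 to 2024-08-25T09:30:00
2. Filter for ERROR events within this window
3. Count matching events: 1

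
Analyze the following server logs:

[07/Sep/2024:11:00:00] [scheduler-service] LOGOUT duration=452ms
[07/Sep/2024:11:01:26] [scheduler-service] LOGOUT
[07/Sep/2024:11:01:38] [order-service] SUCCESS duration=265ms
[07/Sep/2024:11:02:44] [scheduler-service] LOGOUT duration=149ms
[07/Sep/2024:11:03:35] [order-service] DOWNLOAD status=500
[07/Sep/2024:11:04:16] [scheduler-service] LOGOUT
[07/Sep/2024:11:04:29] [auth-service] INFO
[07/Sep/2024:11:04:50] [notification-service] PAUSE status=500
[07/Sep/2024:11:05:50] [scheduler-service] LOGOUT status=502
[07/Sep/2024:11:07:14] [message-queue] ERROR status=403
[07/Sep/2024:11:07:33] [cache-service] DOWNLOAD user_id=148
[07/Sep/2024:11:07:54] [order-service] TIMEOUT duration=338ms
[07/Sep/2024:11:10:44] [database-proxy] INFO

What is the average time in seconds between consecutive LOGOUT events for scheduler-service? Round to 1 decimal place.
87.5

To calculate average interval:

1. Find all LOGOUT events for scheduler-service in order
2. Calculate time gaps between consecutive events
3. Compute mean of gaps: 350 / 4 = 87.5 seconds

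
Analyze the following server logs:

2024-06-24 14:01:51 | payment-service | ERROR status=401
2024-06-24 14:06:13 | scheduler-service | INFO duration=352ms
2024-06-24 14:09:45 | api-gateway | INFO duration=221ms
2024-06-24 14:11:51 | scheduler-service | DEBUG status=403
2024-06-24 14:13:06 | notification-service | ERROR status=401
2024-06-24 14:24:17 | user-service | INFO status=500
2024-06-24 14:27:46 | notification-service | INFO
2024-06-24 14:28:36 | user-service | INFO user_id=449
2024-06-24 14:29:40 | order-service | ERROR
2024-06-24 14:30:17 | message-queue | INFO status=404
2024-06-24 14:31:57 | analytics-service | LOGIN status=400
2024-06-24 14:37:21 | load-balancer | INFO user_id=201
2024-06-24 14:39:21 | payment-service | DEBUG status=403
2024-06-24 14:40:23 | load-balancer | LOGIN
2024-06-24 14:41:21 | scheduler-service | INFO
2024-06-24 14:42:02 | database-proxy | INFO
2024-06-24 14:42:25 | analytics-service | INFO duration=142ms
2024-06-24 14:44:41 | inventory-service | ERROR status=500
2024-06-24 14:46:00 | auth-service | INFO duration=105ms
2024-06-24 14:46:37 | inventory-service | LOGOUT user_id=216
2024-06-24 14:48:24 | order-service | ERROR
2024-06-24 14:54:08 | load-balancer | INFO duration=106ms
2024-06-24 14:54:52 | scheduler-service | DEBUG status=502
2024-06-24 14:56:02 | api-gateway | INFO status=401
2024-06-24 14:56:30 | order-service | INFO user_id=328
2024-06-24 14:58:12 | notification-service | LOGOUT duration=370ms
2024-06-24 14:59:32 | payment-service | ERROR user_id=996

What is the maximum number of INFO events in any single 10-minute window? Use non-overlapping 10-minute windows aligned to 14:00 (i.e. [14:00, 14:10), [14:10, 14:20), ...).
4

To find the burst window:

1. Divide the log period into non-overlapping 10-minute windows starting at 14:00
2. Count INFO events in each window
3. Find the window with maximum count
4. Maximum events in a window: 4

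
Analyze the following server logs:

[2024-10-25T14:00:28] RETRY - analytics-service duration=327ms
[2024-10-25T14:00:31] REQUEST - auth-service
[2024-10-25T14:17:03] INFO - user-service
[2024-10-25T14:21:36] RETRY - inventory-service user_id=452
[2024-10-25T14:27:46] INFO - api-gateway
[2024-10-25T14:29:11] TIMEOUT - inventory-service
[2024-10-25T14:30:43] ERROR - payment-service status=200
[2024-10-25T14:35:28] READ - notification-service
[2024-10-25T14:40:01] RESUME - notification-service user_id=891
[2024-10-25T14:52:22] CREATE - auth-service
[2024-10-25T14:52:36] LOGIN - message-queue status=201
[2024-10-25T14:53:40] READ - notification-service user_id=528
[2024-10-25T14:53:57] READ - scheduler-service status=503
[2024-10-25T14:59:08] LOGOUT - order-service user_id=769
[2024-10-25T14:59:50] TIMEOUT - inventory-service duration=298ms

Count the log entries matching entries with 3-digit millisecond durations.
2

To find matching entries:

1. Pattern to match: entries with 3-digit millisecond durations
2. Scan each log entry for the pattern
3. Count matches: 2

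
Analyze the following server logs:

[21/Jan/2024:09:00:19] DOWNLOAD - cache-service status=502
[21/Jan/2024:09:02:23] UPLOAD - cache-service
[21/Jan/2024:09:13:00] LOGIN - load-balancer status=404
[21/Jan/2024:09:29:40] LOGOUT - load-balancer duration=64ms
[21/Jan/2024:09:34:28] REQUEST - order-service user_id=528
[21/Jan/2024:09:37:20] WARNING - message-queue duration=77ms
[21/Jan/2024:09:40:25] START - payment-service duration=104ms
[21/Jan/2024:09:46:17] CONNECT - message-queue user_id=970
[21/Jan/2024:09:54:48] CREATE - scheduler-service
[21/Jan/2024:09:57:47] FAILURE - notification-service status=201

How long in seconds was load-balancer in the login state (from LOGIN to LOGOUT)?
1000

To calculate state duration:

1. Find LOGIN event for load-balancer: 21/Jan/2024:09:13:00
2. Find LOGOUT event for load-balancer: 21/Jan/2024:09:29:40
3. Calculate duration: 21/Jan/2024:09:29:40 - 21/Jan/2024:09:13:00 = 1000 seconds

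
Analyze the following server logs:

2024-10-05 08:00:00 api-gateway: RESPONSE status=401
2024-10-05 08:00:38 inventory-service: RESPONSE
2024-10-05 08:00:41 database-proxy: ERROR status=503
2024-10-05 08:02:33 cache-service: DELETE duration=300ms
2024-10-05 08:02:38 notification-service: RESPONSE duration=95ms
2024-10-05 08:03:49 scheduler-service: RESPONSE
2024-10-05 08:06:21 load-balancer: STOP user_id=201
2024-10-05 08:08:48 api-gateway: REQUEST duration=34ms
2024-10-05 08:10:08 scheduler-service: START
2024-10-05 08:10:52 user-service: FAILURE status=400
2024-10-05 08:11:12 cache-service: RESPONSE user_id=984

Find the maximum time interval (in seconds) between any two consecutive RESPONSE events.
443

To find the longest gap:

1. Extract all RESPONSE events in chronological order
2. Calculate time differences between consecutive events
3. Find the maximum difference
4. Longest gap: 443 seconds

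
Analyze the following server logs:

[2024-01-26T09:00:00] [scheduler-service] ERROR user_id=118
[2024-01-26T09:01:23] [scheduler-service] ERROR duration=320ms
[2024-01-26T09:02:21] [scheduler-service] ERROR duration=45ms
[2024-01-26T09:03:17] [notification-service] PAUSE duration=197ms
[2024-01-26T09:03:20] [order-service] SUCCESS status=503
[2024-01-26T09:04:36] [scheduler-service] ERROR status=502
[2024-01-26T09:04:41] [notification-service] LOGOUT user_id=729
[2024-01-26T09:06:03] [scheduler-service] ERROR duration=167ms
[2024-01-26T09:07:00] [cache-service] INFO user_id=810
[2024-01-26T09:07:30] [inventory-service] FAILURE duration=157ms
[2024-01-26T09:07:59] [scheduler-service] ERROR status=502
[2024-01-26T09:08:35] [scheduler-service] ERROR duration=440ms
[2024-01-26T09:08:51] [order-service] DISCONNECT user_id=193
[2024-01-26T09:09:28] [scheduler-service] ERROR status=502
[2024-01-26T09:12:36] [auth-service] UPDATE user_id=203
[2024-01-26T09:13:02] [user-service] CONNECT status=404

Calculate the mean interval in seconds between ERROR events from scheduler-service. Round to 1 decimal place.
81.1

To calculate average interval:

1. Find all ERROR events for scheduler-service in order
2. Calculate time gaps between consecutive events
3. Compute mean of gaps: 568 / 7 = 81.1 seconds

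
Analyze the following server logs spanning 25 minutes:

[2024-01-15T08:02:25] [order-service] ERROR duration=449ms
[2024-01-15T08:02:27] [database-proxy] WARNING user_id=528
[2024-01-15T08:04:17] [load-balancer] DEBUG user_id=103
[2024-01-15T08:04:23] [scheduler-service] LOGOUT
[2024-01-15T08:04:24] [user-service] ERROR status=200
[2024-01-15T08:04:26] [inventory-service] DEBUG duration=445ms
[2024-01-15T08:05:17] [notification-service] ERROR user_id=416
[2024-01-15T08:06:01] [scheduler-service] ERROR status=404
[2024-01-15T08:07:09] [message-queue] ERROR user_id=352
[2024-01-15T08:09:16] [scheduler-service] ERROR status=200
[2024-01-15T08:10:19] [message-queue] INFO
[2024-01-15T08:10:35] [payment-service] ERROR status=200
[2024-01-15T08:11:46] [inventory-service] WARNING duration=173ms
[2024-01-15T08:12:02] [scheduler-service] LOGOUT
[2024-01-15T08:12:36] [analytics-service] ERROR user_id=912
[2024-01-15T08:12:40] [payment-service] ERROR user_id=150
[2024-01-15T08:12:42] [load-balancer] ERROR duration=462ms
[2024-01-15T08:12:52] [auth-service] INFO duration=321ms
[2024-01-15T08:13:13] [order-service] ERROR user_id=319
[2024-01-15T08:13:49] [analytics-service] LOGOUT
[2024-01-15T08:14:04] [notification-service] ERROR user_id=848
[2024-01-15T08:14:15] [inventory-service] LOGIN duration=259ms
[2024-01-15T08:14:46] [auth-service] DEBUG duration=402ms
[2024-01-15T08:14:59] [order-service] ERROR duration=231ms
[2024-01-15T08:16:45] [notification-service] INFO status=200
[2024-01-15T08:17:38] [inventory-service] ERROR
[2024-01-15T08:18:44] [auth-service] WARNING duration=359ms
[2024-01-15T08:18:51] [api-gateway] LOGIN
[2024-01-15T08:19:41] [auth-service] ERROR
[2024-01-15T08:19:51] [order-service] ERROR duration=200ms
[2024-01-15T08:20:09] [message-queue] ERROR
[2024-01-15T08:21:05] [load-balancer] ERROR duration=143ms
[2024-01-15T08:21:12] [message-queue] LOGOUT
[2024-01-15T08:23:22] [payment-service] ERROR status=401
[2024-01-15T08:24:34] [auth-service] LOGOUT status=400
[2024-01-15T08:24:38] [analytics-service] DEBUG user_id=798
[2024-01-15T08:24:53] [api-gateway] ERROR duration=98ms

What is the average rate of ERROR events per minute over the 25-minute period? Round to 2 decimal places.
0.8

To calculate the rate:

1. Count total ERROR events: 20
2. Total time period: 25 minutes
3. Rate = 20 / 25 = 0.8 events per minute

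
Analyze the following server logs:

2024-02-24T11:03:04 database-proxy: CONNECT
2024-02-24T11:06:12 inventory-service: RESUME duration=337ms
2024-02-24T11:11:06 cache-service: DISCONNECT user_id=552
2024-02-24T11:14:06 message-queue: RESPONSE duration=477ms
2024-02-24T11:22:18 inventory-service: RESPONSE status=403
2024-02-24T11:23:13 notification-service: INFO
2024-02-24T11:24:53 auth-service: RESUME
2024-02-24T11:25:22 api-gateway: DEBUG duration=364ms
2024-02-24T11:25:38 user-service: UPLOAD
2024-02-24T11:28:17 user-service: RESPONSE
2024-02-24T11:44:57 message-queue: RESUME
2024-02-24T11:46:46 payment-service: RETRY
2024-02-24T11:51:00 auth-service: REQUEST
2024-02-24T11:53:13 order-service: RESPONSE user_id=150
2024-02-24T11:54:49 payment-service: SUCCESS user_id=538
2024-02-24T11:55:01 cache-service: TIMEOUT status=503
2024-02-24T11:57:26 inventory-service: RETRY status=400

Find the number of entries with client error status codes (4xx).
2

To find matching entries:

1. Pattern to match: client error status codes (4xx)
2. Scan each log entry for the pattern
3. Count matches: 2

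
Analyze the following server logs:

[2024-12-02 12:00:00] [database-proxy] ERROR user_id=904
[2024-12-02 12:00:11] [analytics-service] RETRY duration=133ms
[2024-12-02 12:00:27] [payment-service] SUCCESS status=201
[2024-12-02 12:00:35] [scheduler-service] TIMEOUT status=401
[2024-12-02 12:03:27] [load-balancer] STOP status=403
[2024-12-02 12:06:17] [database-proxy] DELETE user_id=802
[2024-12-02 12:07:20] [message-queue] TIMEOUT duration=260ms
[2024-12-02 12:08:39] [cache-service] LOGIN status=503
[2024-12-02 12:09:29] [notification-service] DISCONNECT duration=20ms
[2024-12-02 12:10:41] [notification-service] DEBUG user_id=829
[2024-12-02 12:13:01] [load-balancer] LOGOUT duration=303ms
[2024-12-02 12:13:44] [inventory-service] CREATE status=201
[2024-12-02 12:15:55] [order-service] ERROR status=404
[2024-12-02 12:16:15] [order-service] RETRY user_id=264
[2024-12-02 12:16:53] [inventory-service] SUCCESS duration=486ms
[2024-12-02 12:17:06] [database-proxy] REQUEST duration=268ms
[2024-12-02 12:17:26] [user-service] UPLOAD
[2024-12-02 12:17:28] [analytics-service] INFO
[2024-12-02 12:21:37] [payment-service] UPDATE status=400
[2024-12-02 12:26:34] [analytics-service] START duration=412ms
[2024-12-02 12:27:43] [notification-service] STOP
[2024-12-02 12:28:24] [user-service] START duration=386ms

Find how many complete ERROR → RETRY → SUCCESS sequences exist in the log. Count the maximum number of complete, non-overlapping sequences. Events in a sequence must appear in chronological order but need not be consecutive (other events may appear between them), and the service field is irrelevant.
2

To count sequences:

1. Look for pattern: ERROR → RETRY → SUCCESS
2. Greedily scan the log in chronological order, matching each sequence element in turn (ignoring service)
3. Each time the full pattern completes, increment the count and restart matching from the next event
4. Complete non-overlapping sequences found: 2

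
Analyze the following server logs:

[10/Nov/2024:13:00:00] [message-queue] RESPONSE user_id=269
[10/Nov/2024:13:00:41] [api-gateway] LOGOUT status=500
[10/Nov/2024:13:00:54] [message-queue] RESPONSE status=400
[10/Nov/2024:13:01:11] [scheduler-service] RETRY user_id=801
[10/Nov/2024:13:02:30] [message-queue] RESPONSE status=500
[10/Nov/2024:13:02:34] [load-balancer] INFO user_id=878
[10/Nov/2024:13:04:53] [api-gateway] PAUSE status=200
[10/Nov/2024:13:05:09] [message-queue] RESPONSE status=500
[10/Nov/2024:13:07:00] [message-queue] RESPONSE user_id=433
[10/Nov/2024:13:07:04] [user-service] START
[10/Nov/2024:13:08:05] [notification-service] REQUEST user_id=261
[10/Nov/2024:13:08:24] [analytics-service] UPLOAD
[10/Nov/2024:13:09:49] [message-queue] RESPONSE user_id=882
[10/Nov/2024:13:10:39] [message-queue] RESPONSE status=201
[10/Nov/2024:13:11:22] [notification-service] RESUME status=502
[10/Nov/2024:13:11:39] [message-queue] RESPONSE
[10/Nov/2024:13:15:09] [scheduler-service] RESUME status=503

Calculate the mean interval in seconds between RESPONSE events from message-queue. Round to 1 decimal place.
99.9

To calculate average interval:

1. Find all RESPONSE events for message-queue in order
2. Calculate time gaps between consecutive events
3. Compute mean of gaps: 699 / 7 = 99.9 seconds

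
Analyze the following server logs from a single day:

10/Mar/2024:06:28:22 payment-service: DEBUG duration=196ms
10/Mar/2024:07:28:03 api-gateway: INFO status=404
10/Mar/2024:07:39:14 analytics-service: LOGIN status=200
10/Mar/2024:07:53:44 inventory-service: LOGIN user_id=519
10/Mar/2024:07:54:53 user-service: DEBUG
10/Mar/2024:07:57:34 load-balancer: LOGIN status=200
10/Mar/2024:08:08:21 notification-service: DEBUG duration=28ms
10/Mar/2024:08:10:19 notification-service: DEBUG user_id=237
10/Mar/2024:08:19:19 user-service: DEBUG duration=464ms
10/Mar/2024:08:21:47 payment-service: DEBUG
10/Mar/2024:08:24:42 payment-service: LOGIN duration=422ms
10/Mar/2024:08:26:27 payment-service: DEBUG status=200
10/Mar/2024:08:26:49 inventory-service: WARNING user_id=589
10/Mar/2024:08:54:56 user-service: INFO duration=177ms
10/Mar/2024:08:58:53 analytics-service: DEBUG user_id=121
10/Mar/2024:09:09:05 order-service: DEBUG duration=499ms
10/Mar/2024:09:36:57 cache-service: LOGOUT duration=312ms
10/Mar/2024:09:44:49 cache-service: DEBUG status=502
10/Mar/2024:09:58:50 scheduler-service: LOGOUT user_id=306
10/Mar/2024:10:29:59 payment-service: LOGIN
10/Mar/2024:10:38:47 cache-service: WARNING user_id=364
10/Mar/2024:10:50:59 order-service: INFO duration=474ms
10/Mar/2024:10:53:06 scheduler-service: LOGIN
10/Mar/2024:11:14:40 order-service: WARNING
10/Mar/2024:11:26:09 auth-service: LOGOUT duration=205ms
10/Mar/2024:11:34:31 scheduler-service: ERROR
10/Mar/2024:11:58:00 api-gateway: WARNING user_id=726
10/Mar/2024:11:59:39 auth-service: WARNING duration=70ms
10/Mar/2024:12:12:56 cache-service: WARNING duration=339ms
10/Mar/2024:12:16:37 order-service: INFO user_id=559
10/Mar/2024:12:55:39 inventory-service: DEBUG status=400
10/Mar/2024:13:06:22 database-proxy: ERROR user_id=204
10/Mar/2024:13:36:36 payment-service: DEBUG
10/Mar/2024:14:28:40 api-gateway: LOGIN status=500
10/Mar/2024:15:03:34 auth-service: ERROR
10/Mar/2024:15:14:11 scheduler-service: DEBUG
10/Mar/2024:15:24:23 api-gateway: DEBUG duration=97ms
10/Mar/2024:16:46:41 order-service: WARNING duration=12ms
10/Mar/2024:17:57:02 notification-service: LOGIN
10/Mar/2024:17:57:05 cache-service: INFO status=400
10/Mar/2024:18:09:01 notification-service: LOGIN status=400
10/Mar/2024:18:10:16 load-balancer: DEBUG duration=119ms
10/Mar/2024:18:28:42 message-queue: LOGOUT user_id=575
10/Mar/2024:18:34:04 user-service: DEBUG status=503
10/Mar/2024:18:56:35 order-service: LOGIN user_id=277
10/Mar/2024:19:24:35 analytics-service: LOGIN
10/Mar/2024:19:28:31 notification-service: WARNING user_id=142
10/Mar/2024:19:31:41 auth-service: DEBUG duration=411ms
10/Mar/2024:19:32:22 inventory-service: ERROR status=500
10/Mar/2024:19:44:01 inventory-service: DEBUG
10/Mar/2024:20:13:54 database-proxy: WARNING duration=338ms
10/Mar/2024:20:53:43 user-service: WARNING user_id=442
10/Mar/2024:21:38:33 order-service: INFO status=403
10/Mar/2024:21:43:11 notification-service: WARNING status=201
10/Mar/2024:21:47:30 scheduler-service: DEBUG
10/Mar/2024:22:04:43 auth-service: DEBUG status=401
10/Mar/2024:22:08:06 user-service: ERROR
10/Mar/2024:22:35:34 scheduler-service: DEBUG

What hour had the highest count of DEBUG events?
8

To find the peak hour:

1. Group all DEBUG events by hour
2. Count events in each hour
3. Find hour with maximum count
4. Peak hour: 8 (with 6 events)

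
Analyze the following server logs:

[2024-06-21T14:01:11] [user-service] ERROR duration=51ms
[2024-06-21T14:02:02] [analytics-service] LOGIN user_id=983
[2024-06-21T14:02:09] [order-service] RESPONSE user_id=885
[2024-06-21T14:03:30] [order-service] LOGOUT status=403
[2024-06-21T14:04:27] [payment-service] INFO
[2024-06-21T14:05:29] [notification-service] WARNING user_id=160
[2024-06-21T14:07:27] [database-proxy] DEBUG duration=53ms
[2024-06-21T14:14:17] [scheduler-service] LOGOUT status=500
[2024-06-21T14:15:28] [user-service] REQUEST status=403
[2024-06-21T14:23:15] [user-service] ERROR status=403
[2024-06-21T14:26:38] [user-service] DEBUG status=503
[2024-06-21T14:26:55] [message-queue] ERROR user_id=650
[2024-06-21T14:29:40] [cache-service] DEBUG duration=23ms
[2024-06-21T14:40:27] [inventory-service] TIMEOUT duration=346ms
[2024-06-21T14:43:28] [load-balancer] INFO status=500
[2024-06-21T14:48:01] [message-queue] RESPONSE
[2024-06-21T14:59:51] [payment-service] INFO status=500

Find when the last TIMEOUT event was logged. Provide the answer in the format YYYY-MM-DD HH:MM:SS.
2024-06-21 14:40:27

To find the last event:

1. Filter for all TIMEOUT events
2. Sort by timestamp
3. Select the last one
4. Timestamp: 2024-06-21 14:40:27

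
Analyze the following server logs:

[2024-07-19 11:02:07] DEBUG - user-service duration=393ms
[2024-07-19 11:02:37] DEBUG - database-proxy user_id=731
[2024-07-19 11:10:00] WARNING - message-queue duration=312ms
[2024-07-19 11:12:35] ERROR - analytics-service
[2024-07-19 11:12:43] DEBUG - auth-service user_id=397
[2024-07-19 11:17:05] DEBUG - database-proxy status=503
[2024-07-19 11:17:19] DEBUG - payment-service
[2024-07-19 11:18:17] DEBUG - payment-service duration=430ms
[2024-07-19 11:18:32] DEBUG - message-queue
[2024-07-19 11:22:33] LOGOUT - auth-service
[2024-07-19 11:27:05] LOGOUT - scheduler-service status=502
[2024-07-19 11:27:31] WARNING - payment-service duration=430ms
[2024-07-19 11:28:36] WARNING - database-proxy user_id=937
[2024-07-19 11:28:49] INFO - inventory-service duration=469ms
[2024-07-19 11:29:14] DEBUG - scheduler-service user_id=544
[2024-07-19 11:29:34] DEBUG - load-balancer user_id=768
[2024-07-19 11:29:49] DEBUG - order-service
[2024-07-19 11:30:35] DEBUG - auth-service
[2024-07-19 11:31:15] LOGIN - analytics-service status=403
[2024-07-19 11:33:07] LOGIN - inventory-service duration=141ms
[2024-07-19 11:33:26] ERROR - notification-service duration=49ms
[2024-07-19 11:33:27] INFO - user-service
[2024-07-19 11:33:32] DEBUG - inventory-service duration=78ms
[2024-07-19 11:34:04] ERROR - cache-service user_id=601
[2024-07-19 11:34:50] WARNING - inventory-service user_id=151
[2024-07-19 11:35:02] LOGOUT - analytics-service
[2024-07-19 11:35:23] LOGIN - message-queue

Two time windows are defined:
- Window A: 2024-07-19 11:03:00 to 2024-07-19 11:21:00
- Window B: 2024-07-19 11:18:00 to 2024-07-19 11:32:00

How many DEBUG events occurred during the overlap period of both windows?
2

To find overlap events:

1. Window A: 2024-07-19 11:03:00 to 2024-07-19 11:21:00
2. Window B: 2024-07-19 11:18:00 to 2024-07-19 11:32:00
3. Overlap period: 2024-07-19 11:18:00 to 2024-07-19 11:21:00
4. Count DEBUG events in overlap: 2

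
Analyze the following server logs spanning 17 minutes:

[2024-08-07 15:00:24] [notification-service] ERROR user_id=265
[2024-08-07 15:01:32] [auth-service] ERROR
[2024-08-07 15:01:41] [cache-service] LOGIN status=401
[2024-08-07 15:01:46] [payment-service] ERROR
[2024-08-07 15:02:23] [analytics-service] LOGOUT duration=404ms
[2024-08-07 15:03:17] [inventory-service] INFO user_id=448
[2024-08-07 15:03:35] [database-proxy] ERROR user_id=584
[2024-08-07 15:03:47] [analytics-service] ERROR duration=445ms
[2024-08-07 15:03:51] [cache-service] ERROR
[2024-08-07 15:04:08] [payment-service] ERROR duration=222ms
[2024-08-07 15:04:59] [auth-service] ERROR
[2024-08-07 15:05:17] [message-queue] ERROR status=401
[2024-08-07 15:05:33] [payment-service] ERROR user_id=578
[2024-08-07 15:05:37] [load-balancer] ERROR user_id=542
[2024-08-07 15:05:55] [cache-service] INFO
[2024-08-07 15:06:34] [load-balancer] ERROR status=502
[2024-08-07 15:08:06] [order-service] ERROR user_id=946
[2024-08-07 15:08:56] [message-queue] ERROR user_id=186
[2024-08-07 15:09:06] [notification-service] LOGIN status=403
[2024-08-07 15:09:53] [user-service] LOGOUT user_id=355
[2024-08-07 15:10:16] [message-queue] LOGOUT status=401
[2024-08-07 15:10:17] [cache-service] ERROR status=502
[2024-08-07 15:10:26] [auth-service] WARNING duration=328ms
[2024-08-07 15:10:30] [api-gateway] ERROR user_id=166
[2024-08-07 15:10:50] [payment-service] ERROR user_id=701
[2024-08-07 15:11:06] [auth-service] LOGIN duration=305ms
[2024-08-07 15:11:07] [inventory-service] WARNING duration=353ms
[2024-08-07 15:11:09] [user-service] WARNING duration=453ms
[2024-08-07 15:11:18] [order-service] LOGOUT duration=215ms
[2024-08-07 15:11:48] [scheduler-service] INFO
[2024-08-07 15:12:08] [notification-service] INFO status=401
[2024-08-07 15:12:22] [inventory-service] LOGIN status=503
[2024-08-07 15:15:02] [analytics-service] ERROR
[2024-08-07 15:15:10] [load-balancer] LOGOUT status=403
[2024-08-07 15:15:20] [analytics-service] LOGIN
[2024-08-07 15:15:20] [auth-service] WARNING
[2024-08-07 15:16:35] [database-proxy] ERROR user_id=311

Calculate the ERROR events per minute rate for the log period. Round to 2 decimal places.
1.12

To calculate the rate:

1. Count total ERROR events: 19
2. Total time period: 17 minutes
3. Rate = 19 / 17 = 1.12 events per minute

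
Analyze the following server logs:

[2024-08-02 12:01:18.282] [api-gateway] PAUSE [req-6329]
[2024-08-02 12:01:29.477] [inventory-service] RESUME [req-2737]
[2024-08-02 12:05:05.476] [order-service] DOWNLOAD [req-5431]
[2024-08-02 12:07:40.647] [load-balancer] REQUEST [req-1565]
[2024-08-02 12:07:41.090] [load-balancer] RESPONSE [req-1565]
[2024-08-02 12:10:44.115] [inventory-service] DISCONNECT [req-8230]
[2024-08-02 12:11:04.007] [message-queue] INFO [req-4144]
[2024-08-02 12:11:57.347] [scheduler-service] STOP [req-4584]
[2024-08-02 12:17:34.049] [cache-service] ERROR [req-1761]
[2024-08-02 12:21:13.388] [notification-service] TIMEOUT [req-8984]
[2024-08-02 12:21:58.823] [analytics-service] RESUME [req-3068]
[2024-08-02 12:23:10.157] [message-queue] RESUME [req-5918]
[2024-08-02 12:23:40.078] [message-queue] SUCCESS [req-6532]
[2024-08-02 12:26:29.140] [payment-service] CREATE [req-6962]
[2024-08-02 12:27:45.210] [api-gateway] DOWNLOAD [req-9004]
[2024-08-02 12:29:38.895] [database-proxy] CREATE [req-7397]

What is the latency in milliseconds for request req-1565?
443

To calculate latency:

1. Find REQUEST with id req-1565: 2024-08-02 12:07:40.647
2. Find RESPONSE with id req-1565: 2024-08-02 12:07:41.090
3. Latency: 2024-08-02 12:07:41.090 - 2024-08-02 12:07:40.647 = 443ms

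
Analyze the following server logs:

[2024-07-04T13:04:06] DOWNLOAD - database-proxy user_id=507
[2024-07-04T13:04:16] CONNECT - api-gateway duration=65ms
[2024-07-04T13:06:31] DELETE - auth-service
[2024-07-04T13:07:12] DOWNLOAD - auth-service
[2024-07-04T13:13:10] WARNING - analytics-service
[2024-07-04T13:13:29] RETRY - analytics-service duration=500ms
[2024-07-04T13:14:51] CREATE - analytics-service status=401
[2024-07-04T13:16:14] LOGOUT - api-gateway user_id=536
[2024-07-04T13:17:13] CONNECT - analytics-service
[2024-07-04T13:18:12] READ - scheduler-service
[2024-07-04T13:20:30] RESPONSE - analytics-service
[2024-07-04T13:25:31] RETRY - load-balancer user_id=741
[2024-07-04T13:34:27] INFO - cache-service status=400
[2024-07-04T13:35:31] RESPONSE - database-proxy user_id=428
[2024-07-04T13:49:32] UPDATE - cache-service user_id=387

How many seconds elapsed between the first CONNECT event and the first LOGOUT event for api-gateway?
718

To find the time between events:

1. Locate the first CONNECT event for api-gateway: 2024-07-04T13:04:16
2. Locate the first LOGOUT event for api-gateway: 2024-07-04T13:16:14
3. Calculate the difference: 2024-07-04T13:16:14 - 2024-07-04T13:04:16 = 718 seconds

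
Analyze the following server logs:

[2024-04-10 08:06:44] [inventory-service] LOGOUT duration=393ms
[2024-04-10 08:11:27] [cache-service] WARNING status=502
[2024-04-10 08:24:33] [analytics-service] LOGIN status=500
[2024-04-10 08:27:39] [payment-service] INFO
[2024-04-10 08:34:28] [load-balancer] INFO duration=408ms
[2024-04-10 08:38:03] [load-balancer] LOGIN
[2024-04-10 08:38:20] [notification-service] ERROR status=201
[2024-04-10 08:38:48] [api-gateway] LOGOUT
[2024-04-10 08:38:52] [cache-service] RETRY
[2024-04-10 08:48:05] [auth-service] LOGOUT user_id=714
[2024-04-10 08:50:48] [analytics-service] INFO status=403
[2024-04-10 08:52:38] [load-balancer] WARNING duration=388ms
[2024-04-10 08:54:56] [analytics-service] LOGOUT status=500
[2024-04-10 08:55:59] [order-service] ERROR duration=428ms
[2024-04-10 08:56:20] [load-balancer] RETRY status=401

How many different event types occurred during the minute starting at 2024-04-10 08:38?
4

To count unique event types:

1. Filter events in the minute starting at 2024-04-10 08:38
2. Extract event types from matching entries
3. Count unique types: 4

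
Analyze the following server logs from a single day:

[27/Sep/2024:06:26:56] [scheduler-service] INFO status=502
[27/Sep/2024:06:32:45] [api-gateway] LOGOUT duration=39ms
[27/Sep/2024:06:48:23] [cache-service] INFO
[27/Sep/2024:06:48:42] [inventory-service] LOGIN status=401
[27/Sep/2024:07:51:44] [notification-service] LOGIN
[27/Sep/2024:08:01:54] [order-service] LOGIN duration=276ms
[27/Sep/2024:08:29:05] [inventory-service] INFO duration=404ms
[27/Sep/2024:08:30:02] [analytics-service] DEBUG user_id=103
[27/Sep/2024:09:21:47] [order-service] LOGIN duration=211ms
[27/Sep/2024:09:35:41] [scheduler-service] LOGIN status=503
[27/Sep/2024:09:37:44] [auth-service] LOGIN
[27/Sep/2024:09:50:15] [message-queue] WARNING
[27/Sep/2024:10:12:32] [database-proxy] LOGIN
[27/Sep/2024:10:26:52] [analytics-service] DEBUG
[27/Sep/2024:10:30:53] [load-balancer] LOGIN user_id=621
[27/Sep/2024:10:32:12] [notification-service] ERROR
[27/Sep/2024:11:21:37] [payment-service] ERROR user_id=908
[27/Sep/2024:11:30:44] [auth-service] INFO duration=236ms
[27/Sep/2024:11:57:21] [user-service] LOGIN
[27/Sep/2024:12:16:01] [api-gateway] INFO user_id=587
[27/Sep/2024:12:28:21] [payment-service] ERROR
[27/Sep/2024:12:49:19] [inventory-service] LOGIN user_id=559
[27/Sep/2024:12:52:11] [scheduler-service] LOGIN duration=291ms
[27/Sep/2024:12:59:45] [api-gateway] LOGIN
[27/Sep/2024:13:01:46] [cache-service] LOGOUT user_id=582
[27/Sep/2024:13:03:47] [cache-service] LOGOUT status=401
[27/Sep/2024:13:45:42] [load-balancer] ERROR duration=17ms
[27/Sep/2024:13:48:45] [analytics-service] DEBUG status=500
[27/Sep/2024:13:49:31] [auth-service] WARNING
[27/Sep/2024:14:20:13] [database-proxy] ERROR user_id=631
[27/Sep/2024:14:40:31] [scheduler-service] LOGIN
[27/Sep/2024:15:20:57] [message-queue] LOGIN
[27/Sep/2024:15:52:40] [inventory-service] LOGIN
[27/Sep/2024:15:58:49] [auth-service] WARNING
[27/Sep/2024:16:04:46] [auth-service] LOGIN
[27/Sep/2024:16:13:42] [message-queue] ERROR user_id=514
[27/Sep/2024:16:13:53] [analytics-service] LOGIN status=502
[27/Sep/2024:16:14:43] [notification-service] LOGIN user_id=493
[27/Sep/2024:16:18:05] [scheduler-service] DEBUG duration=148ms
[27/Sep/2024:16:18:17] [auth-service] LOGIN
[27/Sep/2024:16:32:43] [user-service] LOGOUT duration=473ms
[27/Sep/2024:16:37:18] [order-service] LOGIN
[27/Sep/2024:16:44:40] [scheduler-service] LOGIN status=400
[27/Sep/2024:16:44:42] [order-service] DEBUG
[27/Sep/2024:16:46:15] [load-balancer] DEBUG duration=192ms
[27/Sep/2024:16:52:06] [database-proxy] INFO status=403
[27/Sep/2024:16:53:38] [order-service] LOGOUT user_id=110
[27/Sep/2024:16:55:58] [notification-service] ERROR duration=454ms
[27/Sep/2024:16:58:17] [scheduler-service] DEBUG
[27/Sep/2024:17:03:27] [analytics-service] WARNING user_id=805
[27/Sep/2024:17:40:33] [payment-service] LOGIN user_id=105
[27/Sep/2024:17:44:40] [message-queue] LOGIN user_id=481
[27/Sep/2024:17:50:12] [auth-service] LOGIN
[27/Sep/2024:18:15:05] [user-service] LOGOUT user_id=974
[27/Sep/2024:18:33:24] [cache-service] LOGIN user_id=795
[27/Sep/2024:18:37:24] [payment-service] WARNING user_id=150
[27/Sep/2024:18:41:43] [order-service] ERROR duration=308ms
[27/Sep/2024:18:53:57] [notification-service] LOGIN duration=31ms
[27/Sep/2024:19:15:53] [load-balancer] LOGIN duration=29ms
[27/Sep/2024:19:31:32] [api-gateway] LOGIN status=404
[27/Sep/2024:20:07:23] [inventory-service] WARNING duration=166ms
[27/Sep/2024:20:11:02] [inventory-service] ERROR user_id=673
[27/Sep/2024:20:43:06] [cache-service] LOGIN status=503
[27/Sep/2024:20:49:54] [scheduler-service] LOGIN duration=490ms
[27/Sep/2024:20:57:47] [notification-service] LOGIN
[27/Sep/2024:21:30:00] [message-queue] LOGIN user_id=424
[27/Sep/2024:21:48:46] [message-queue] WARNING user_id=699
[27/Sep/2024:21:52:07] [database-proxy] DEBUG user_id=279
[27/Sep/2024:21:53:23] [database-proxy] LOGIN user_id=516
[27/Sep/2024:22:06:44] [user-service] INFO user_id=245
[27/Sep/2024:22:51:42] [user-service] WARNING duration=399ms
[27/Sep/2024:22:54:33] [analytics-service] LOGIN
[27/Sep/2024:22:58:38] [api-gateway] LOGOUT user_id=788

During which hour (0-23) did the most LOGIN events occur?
16

To find the peak hour:

1. Group all LOGIN events by hour
2. Count events in each hour
3. Find hour with maximum count
4. Peak hour: 16 (with 6 events)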